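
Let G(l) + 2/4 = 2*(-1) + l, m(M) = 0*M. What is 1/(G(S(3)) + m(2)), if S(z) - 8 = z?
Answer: 2/17 ≈ 0.11765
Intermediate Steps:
m(M) = 0
S(z) = 8 + z
G(l) = -5/2 + l (G(l) = -1/2 + (2*(-1) + l) = -1/2 + (-2 + l) = -5/2 + l)
1/(G(S(3)) + m(2)) = 1/((-5/2 + (8 + 3)) + 0) = 1/((-5/2 + 11) + 0) = 1/(17/2 + 0) = 1/(17/2) = 2/17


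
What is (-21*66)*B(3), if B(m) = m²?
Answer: -12474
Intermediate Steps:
(-21*66)*B(3) = -21*66*3² = -1386*9 = -12474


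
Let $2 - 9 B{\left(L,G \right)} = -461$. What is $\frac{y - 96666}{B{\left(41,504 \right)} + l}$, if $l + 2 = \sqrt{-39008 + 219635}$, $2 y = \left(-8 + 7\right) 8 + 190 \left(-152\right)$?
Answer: $\frac{222497775}{7216381} - \frac{4499955 \sqrt{180627}}{7216381} \approx -234.19$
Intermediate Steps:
$B{\left(L,G \right)} = \frac{463}{9}$ ($B{\left(L,G \right)} = \frac{2}{9} - - \frac{461}{9} = \frac{2}{9} + \frac{461}{9} = \frac{463}{9}$)
$y = -14444$ ($y = \frac{\left(-8 + 7\right) 8 + 190 \left(-152\right)}{2} = \frac{\left(-1\right) 8 - 28880}{2} = \frac{-8 - 28880}{2} = \frac{1}{2} \left(-28888\right) = -14444$)
$l = -2 + \sqrt{180627}$ ($l = -2 + \sqrt{-39008 + 219635} = -2 + \sqrt{180627} \approx 423.0$)
$\frac{y - 96666}{B{\left(41,504 \right)} + l} = \frac{-14444 - 96666}{\frac{463}{9} - \left(2 - \sqrt{180627}\right)} = - \frac{111110}{\frac{445}{9} + \sqrt{180627}}$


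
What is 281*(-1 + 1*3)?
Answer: 562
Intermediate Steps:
281*(-1 + 1*3) = 281*(-1 + 3) = 281*2 = 562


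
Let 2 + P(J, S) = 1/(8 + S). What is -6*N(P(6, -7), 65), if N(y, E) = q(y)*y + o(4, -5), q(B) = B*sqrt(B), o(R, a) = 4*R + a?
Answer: -66 - 6*I ≈ -66.0 - 6.0*I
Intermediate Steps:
o(R, a) = a + 4*R
P(J, S) = -2 + 1/(8 + S)
q(B) = B**(3/2)
N(y, E) = 11 + y**(5/2) (N(y, E) = y**(3/2)*y + (-5 + 4*4) = y**(5/2) + (-5 + 16) = y**(5/2) + 11 = 11 + y**(5/2))
-6*N(P(6, -7), 65) = -6*(11 + ((-15 - 2*(-7))/(8 - 7))**(5/2)) = -6*(11 + ((-15 + 14)/1)**(5/2)) = -6*(11 + (1*(-1))**(5/2)) = -6*(11 + (-1)**(5/2)) = -6*(11 + I) = -66 - 6*I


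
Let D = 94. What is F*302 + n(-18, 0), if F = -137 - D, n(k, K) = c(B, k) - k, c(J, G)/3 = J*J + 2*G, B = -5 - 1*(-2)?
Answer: -69825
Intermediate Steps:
B = -3 (B = -5 + 2 = -3)
c(J, G) = 3*J**2 + 6*G (c(J, G) = 3*(J*J + 2*G) = 3*(J**2 + 2*G) = 3*J**2 + 6*G)
n(k, K) = 27 + 5*k (n(k, K) = (3*(-3)**2 + 6*k) - k = (3*9 + 6*k) - k = (27 + 6*k) - k = 27 + 5*k)
F = -231 (F = -137 - 1*94 = -137 - 94 = -231)
F*302 + n(-18, 0) = -231*302 + (27 + 5*(-18)) = -69762 + (27 - 90) = -69762 - 63 = -69825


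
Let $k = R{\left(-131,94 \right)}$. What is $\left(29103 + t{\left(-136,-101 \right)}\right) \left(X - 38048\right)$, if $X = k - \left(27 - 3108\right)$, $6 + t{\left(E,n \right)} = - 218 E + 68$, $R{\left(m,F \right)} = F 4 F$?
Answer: $22172501$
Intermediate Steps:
$R{\left(m,F \right)} = 4 F^{2}$ ($R{\left(m,F \right)} = 4 F F = 4 F^{2}$)
$k = 35344$ ($k = 4 \cdot 94^{2} = 4 \cdot 8836 = 35344$)
$t{\left(E,n \right)} = 62 - 218 E$ ($t{\left(E,n \right)} = -6 - \left(-68 + 218 E\right) = 62 - 218 E$)
$X = 38425$ ($X = 35344 - \left(27 - 3108\right) = 35344 - -3081 = 35344 + 3081 = 38425$)
$\left(29103 + t{\left(-136,-101 \right)}\right) \left(X - 38048\right) = \left(29103 + \left(62 - -29648\right)\right) \left(38425 - 38048\right) = \left(29103 + \left(62 + 29648\right)\right) 377 = \left(29103 + 29710\right) 377 = 58813 \cdot 377 = 22172501$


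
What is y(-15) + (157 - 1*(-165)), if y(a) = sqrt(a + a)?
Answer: 322 + I*sqrt(30) ≈ 322.0 + 5.4772*I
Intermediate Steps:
y(a) = sqrt(2)*sqrt(a) (y(a) = sqrt(2*a) = sqrt(2)*sqrt(a))
y(-15) + (157 - 1*(-165)) = sqrt(2)*sqrt(-15) + (157 - 1*(-165)) = sqrt(2)*(I*sqrt(15)) + (157 + 165) = I*sqrt(30) + 322 = 322 + I*sqrt(30)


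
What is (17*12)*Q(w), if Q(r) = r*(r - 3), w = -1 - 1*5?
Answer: 11016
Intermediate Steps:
w = -6 (w = -1 - 5 = -6)
Q(r) = r*(-3 + r)
(17*12)*Q(w) = (17*12)*(-6*(-3 - 6)) = 204*(-6*(-9)) = 204*54 = 11016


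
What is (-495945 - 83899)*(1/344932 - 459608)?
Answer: 22981175658215455/86233 ≈ 2.6650e+11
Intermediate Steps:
(-495945 - 83899)*(1/344932 - 459608) = -579844*(1/344932 - 459608) = -579844*(-158533506655/344932) = 22981175658215455/86233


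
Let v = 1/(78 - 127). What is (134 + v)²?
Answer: 43099225/2401 ≈ 17951.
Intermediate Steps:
v = -1/49 (v = 1/(-49) = -1/49 ≈ -0.020408)
(134 + v)² = (134 - 1/49)² = (6565/49)² = 43099225/2401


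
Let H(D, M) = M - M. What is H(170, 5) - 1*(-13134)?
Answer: 13134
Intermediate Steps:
H(D, M) = 0
H(170, 5) - 1*(-13134) = 0 - 1*(-13134) = 0 + 13134 = 13134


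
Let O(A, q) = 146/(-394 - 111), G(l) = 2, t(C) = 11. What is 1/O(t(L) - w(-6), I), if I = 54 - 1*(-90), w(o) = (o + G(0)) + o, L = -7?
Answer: -505/146 ≈ -3.4589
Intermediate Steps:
w(o) = 2 + 2*o (w(o) = (o + 2) + o = (2 + o) + o = 2 + 2*o)
I = 144 (I = 54 + 90 = 144)
O(A, q) = -146/505 (O(A, q) = 146/(-505) = 146*(-1/505) = -146/505)
1/O(t(L) - w(-6), I) = 1/(-146/505) = -505/146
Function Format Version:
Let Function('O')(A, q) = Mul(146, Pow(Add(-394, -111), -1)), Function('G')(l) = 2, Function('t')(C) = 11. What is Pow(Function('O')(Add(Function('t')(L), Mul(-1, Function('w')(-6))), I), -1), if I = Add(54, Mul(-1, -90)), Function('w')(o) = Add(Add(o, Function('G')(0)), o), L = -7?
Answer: Rational(-505, 146) ≈ -3.4589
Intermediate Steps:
Function('w')(o) = Add(2, Mul(2, o)) (Function('w')(o) = Add(Add(o, 2), o) = Add(Add(2, o), o) = Add(2, Mul(2, o)))
I = 144 (I = Add(54, 90) = 144)
Function('O')(A, q) = Rational(-146, 505) (Function('O')(A, q) = Mul(146, Pow(-505, -1)) = Mul(146, Rational(-1, 505)) = Rational(-146, 505))
Pow(Function('O')(Add(Function('t')(L), Mul(-1, Function('w')(-6))), I), -1) = Pow(Rational(-146, 505), -1) = Rational(-505, 146)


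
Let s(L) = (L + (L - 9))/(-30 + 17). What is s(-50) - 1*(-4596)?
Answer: 59857/13 ≈ 4604.4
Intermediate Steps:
s(L) = 9/13 - 2*L/13 (s(L) = (L + (-9 + L))/(-13) = (-9 + 2*L)*(-1/13) = 9/13 - 2*L/13)
s(-50) - 1*(-4596) = (9/13 - 2/13*(-50)) - 1*(-4596) = (9/13 + 100/13) + 4596 = 109/13 + 4596 = 59857/13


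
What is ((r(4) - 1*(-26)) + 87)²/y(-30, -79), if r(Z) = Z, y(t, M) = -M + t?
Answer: 13689/49 ≈ 279.37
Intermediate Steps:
y(t, M) = t - M
((r(4) - 1*(-26)) + 87)²/y(-30, -79) = ((4 - 1*(-26)) + 87)²/(-30 - 1*(-79)) = ((4 + 26) + 87)²/(-30 + 79) = (30 + 87)²/49 = 117²*(1/49) = 13689*(1/49) = 13689/49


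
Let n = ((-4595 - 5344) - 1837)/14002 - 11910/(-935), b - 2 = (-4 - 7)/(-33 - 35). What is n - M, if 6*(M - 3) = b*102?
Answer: -145859429/5236748 ≈ -27.853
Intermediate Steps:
b = 147/68 (b = 2 + (-4 - 7)/(-33 - 35) = 2 - 11/(-68) = 2 - 11*(-1/68) = 2 + 11/68 = 147/68 ≈ 2.1618)
n = 15575326/1309187 (n = (-9939 - 1837)*(1/14002) - 11910*(-1/935) = -11776*1/14002 + 2382/187 = -5888/7001 + 2382/187 = 15575326/1309187 ≈ 11.897)
M = 159/4 (M = 3 + ((147/68)*102)/6 = 3 + (⅙)*(441/2) = 3 + 147/4 = 159/4 ≈ 39.750)
n - M = 15575326/1309187 - 1*159/4 = 15575326/1309187 - 159/4 = -145859429/5236748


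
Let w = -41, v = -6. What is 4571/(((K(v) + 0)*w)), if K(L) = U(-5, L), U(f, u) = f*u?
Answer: -4571/1230 ≈ -3.7163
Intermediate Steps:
K(L) = -5*L
4571/(((K(v) + 0)*w)) = 4571/(((-5*(-6) + 0)*(-41))) = 4571/(((30 + 0)*(-41))) = 4571/((30*(-41))) = 4571/(-1230) = 4571*(-1/1230) = -4571/1230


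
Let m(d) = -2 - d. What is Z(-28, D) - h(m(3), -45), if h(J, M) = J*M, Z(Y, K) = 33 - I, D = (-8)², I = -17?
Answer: -175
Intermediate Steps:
D = 64
Z(Y, K) = 50 (Z(Y, K) = 33 - 1*(-17) = 33 + 17 = 50)
Z(-28, D) - h(m(3), -45) = 50 - (-2 - 1*3)*(-45) = 50 - (-2 - 3)*(-45) = 50 - (-5)*(-45) = 50 - 1*225 = 50 - 225 = -175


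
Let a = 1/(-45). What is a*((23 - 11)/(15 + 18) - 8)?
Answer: 28/165 ≈ 0.16970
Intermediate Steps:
a = -1/45 ≈ -0.022222
a*((23 - 11)/(15 + 18) - 8) = -((23 - 11)/(15 + 18) - 8)/45 = -(12/33 - 8)/45 = -(12*(1/33) - 8)/45 = -(4/11 - 8)/45 = -1/45*(-84/11) = 28/165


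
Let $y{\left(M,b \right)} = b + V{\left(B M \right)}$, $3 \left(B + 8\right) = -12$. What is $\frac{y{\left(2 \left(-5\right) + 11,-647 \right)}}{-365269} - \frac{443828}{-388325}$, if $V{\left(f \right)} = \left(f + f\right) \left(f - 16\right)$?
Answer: $\frac{23158128801}{20263297775} \approx 1.1429$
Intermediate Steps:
$B = -12$ ($B = -8 + \frac{1}{3} \left(-12\right) = -8 - 4 = -12$)
$V{\left(f \right)} = 2 f \left(-16 + f\right)$
$y{\left(M,b \right)} = b - 24 M \left(-16 - 12 M\right)$ ($y{\left(M,b \right)} = b + 2 \left(- 12 M\right) \left(-16 - 12 M\right) = b - 24 M \left(-16 - 12 M\right)$)
$\frac{y{\left(2 \left(-5\right) + 11,-647 \right)}}{-365269} - \frac{443828}{-388325} = \frac{-647 + 96 \left(2 \left(-5\right) + 11\right) \left(4 + 3 \left(2 \left(-5\right) + 11\right)\right)}{-365269} - \frac{443828}{-388325} = \left(-647 + 96 \left(-10 + 11\right) \left(4 + 3 \left(-10 + 11\right)\right)\right) \left(- \frac{1}{365269}\right) - - \frac{63404}{55475} = \left(-647 + 96 \cdot 1 \left(4 + 3 \cdot 1\right)\right) \left(- \frac{1}{365269}\right) + \frac{63404}{55475} = \left(-647 + 96 \cdot 1 \left(4 + 3\right)\right) \left(- \frac{1}{365269}\right) + \frac{63404}{55475} = \left(-647 + 96 \cdot 1 \cdot 7\right) \left(- \frac{1}{365269}\right) + \frac{63404}{55475} = \left(-647 + 672\right) \left(- \frac{1}{365269}\right) + \frac{63404}{55475} = 25 \left(- \frac{1}{365269}\right) + \frac{63404}{55475} = - \frac{25}{365269} + \frac{63404}{55475} = \frac{23158128801}{20263297775}$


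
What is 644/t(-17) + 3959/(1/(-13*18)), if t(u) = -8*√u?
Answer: -926406 + 161*I*√17/34 ≈ -9.2641e+5 + 19.524*I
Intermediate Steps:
644/t(-17) + 3959/(1/(-13*18)) = 644/((-8*I*√17)) + 3959/(1/(-13*18)) = 644/((-8*I*√17)) + 3959/(1/(-234)) = 644/((-8*I*√17)) + 3959/(-1/234) = 644*(I*√17/136) + 3959*(-234) = 161*I*√17/34 - 926406 = -926406 + 161*I*√17/34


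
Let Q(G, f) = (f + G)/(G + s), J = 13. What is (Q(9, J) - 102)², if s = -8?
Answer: 6400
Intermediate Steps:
Q(G, f) = (G + f)/(-8 + G) (Q(G, f) = (f + G)/(G - 8) = (G + f)/(-8 + G))
(Q(9, J) - 102)² = ((9 + 13)/(-8 + 9) - 102)² = (22/1 - 102)² = (1*22 - 102)² = (22 - 102)² = (-80)² = 6400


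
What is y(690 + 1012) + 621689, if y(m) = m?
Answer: 623391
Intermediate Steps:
y(690 + 1012) + 621689 = (690 + 1012) + 621689 = 1702 + 621689 = 623391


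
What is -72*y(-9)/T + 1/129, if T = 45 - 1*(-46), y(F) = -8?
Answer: 74395/11739 ≈ 6.3374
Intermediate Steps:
T = 91 (T = 45 + 46 = 91)
-72*y(-9)/T + 1/129 = -(-576)/91 + 1/129 = -72*(-8/91) + 1/129 = 576/91 + 1/129 = 74395/11739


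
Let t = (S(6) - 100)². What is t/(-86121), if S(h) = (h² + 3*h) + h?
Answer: -1600/86121 ≈ -0.018578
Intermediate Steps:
S(h) = h² + 4*h
t = 1600 (t = (6*(4 + 6) - 100)² = (6*10 - 100)² = (60 - 100)² = (-40)² = 1600)
t/(-86121) = 1600/(-86121) = 1600*(-1/86121) = -1600/86121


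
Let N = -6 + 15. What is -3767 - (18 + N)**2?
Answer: -4496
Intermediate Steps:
N = 9
-3767 - (18 + N)**2 = -3767 - (18 + 9)**2 = -3767 - 1*27**2 = -3767 - 1*729 = -3767 - 729 = -4496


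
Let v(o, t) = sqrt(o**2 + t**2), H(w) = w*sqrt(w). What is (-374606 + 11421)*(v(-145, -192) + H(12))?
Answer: -8716440*sqrt(3) - 363185*sqrt(57889) ≈ -1.0248e+8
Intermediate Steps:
H(w) = w**(3/2)
(-374606 + 11421)*(v(-145, -192) + H(12)) = (-374606 + 11421)*(sqrt((-145)**2 + (-192)**2) + 12**(3/2)) = -363185*(sqrt(21025 + 36864) + 24*sqrt(3)) = -363185*(sqrt(57889) + 24*sqrt(3)) = -8716440*sqrt(3) - 363185*sqrt(57889)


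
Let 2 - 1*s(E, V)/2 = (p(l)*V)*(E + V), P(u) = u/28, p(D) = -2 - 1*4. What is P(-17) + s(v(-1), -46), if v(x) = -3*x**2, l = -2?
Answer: 757439/28 ≈ 27051.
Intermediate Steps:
p(D) = -6 (p(D) = -2 - 4 = -6)
P(u) = u/28 (P(u) = u*(1/28) = u/28)
s(E, V) = 4 + 12*V*(E + V) (s(E, V) = 4 - 2*(-6*V)*(E + V) = 4 - (-12)*V*(E + V) = 4 + 12*V*(E + V))
P(-17) + s(v(-1), -46) = (1/28)*(-17) + (4 + 12*(-46)**2 + 12*(-3*(-1)**2)*(-46)) = -17/28 + (4 + 12*2116 + 12*(-3*1)*(-46)) = -17/28 + (4 + 25392 + 12*(-3)*(-46)) = -17/28 + (4 + 25392 + 1656) = -17/28 + 27052 = 757439/28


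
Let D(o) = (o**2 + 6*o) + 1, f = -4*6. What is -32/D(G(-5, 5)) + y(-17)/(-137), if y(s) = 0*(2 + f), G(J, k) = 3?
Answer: -8/7 ≈ -1.1429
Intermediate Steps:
f = -24
D(o) = 1 + o**2 + 6*o
y(s) = 0 (y(s) = 0*(2 - 24) = 0*(-22) = 0)
-32/D(G(-5, 5)) + y(-17)/(-137) = -32/(1 + 3**2 + 6*3) + 0/(-137) = -32/(1 + 9 + 18) + 0*(-1/137) = -32/28 + 0 = -32*1/28 + 0 = -8/7 + 0 = -8/7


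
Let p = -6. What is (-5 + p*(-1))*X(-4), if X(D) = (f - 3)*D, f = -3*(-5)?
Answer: -48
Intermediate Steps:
f = 15
X(D) = 12*D (X(D) = (15 - 3)*D = 12*D)
(-5 + p*(-1))*X(-4) = (-5 - 6*(-1))*(12*(-4)) = (-5 + 6)*(-48) = 1*(-48) = -48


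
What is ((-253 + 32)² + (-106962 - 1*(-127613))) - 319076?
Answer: -249584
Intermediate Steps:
((-253 + 32)² + (-106962 - 1*(-127613))) - 319076 = ((-221)² + (-106962 + 127613)) - 319076 = (48841 + 20651) - 319076 = 69492 - 319076 = -249584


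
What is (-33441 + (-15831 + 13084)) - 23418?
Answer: -59606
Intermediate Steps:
(-33441 + (-15831 + 13084)) - 23418 = (-33441 - 2747) - 23418 = -36188 - 23418 = -59606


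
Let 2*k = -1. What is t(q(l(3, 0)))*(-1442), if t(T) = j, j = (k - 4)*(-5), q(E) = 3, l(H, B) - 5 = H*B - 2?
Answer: -32445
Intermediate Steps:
k = -½ (k = (½)*(-1) = -½ ≈ -0.50000)
l(H, B) = 3 + B*H (l(H, B) = 5 + (H*B - 2) = 5 + (B*H - 2) = 5 + (-2 + B*H) = 3 + B*H)
j = 45/2 (j = (-½ - 4)*(-5) = -9/2*(-5) = 45/2 ≈ 22.500)
t(T) = 45/2
t(q(l(3, 0)))*(-1442) = (45/2)*(-1442) = -32445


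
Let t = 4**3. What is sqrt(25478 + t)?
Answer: 3*sqrt(2838) ≈ 159.82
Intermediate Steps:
t = 64
sqrt(25478 + t) = sqrt(25478 + 64) = sqrt(25542) = 3*sqrt(2838)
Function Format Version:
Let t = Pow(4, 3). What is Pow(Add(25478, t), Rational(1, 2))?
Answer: Mul(3, Pow(2838, Rational(1, 2))) ≈ 159.82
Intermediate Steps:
t = 64
Pow(Add(25478, t), Rational(1, 2)) = Pow(Add(25478, 64), Rational(1, 2)) = Pow(25542, Rational(1, 2)) = Mul(3, Pow(2838, Rational(1, 2)))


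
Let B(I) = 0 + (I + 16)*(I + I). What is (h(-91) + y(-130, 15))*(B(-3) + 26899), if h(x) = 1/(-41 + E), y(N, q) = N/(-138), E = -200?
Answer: 418300316/16629 ≈ 25155.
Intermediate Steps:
y(N, q) = -N/138 (y(N, q) = N*(-1/138) = -N/138)
B(I) = 2*I*(16 + I) (B(I) = 0 + (16 + I)*(2*I) = 0 + 2*I*(16 + I) = 2*I*(16 + I))
h(x) = -1/241 (h(x) = 1/(-41 - 200) = 1/(-241) = -1/241)
(h(-91) + y(-130, 15))*(B(-3) + 26899) = (-1/241 - 1/138*(-130))*(2*(-3)*(16 - 3) + 26899) = (-1/241 + 65/69)*(2*(-3)*13 + 26899) = 15596*(-78 + 26899)/16629 = (15596/16629)*26821 = 418300316/16629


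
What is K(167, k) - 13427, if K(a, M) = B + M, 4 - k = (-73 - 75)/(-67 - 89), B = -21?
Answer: -524353/39 ≈ -13445.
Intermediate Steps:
k = 119/39 (k = 4 - (-73 - 75)/(-67 - 89) = 4 - (-148)/(-156) = 4 - (-148)*(-1)/156 = 4 - 1*37/39 = 4 - 37/39 = 119/39 ≈ 3.0513)
K(a, M) = -21 + M
K(167, k) - 13427 = (-21 + 119/39) - 13427 = -700/39 - 13427 = -524353/39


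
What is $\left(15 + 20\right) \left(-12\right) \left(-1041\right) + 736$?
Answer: $437956$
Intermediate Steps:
$\left(15 + 20\right) \left(-12\right) \left(-1041\right) + 736 = 35 \left(-12\right) \left(-1041\right) + 736 = \left(-420\right) \left(-1041\right) + 736 = 437220 + 736 = 437956$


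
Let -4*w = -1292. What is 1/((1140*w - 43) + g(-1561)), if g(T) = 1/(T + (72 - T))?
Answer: 72/26508745 ≈ 2.7161e-6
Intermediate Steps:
w = 323 (w = -1/4*(-1292) = 323)
g(T) = 1/72
1/((1140*w - 43) + g(-1561)) = 1/((1140*323 - 43) + 1/72) = 1/((368220 - 43) + 1/72) = 1/(368177 + 1/72) = 1/(26508745/72) = 72/26508745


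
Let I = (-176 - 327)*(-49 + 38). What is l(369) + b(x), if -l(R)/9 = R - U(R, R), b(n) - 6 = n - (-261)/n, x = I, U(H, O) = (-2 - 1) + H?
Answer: 30498157/5533 ≈ 5512.0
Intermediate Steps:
I = 5533 (I = -503*(-11) = 5533)
U(H, O) = -3 + H
x = 5533
b(n) = 6 + n + 261/n (b(n) = 6 + (n - (-261)/n) = 6 + (n + 261/n) = 6 + n + 261/n)
l(R) = -27 (l(R) = -9*(R - (-3 + R)) = -9*(R + (3 - R)) = -9*3 = -27)
l(369) + b(x) = -27 + (6 + 5533 + 261/5533) = -27 + 30647548/5533 = 30498157/5533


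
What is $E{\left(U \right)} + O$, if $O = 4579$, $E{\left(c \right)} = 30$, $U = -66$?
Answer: $4609$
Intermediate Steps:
$E{\left(U \right)} + O = 30 + 4579 = 4609$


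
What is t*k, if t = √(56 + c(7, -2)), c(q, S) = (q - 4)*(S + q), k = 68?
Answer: 68*√71 ≈ 572.98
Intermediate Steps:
c(q, S) = (-4 + q)*(S + q)
t = √71 (t = √(56 + (7² - 4*(-2) - 4*7 - 2*7)) = √(56 + (49 + 8 - 28 - 14)) = √(56 + 15) = √71 ≈ 8.4261)
t*k = √71*68 = 68*√71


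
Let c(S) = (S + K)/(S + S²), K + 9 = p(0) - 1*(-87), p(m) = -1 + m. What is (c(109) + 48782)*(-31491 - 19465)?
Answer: -14901989612948/5995 ≈ -2.4857e+9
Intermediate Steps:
K = 77 (K = -9 + ((-1 + 0) - 1*(-87)) = -9 + (-1 + 87) = -9 + 86 = 77)
c(S) = (77 + S)/(S + S²) (c(S) = (S + 77)/(S + S²) = (77 + S)/(S + S²))
(c(109) + 48782)*(-31491 - 19465) = ((77 + 109)/(109*(1 + 109)) + 48782)*(-31491 - 19465) = ((1/109)*186/110 + 48782)*(-50956) = ((1/109)*(1/110)*186 + 48782)*(-50956) = (93/5995 + 48782)*(-50956) = (292448183/5995)*(-50956) = -14901989612948/5995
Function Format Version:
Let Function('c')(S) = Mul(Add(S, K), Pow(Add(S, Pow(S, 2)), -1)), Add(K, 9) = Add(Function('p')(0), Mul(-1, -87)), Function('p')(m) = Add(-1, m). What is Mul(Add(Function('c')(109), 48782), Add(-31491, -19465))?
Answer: Rational(-14901989612948, 5995) ≈ -2.4857e+9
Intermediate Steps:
K = 77 (K = Add(-9, Add(Add(-1, 0), Mul(-1, -87))) = Add(-9, Add(-1, 87)) = Add(-9, 86) = 77)
Function('c')(S) = Mul(Pow(Add(S, Pow(S, 2)), -1), Add(77, S)) (Function('c')(S) = Mul(Add(S, 77), Pow(Add(S, Pow(S, 2)), -1)) = Mul(Add(77, S), Pow(Add(S, Pow(S, 2)), -1)) = Mul(Pow(Add(S, Pow(S, 2)), -1), Add(77, S)))
Mul(Add(Function('c')(109), 48782), Add(-31491, -19465)) = Mul(Add(Mul(Pow(109, -1), Pow(Add(1, 109), -1), Add(77, 109)), 48782), Add(-31491, -19465)) = Mul(Add(Mul(Rational(1, 109), Pow(110, -1), 186), 48782), -50956) = Mul(Add(Mul(Rational(1, 109), Rational(1, 110), 186), 48782), -50956) = Mul(Add(Rational(93, 5995), 48782), -50956) = Mul(Rational(292448183, 5995), -50956) = Rational(-14901989612948, 5995)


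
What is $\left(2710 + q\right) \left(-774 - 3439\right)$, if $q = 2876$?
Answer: $-23533818$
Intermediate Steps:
$\left(2710 + q\right) \left(-774 - 3439\right) = \left(2710 + 2876\right) \left(-774 - 3439\right) = 5586 \left(-4213\right) = -23533818$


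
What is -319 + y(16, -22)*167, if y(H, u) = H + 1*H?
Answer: 5025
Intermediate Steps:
y(H, u) = 2*H (y(H, u) = H + H = 2*H)
-319 + y(16, -22)*167 = -319 + (2*16)*167 = -319 + 32*167 = -319 + 5344 = 5025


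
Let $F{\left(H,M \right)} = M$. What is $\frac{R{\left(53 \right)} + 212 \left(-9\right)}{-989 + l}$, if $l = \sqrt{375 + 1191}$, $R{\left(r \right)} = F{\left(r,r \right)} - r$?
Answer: $\frac{1887012}{976555} + \frac{5724 \sqrt{174}}{976555} \approx 2.0096$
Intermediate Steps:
$R{\left(r \right)} = 0$ ($R{\left(r \right)} = r - r = 0$)
$l = 3 \sqrt{174}$ ($l = \sqrt{1566} = 3 \sqrt{174} \approx 39.573$)
$\frac{R{\left(53 \right)} + 212 \left(-9\right)}{-989 + l} = \frac{0 + 212 \left(-9\right)}{-989 + 3 \sqrt{174}} = \frac{0 - 1908}{-989 + 3 \sqrt{174}} = - \frac{1908}{-989 + 3 \sqrt{174}}$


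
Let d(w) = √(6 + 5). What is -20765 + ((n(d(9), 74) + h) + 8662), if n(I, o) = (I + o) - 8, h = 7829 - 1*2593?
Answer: -6801 + √11 ≈ -6797.7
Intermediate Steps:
h = 5236 (h = 7829 - 2593 = 5236)
d(w) = √11
n(I, o) = -8 + I + o
-20765 + ((n(d(9), 74) + h) + 8662) = -20765 + (((-8 + √11 + 74) + 5236) + 8662) = -20765 + (((66 + √11) + 5236) + 8662) = -20765 + ((5302 + √11) + 8662) = -20765 + (13964 + √11) = -6801 + √11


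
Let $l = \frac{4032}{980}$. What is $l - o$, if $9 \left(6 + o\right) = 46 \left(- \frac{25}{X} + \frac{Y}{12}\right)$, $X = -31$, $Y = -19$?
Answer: $\frac{825241}{58590} \approx 14.085$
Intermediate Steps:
$o = - \frac{16691}{1674}$ ($o = -6 + \frac{46 \left(- \frac{25}{-31} - \frac{19}{12}\right)}{9} = -6 + \frac{46 \left(\left(-25\right) \left(- \frac{1}{31}\right) - \frac{19}{12}\right)}{9} = -6 + \frac{46 \left(\frac{25}{31} - \frac{19}{12}\right)}{9} = -6 + \frac{46 \left(- \frac{289}{372}\right)}{9} = -6 + \frac{1}{9} \left(- \frac{6647}{186}\right) = -6 - \frac{6647}{1674} = - \frac{16691}{1674} \approx -9.9707$)
$l = \frac{144}{35}$ ($l = 4032 \cdot \frac{1}{980} = \frac{144}{35} \approx 4.1143$)
$l - o = \frac{144}{35} - - \frac{16691}{1674} = \frac{144}{35} + \frac{16691}{1674} = \frac{825241}{58590}$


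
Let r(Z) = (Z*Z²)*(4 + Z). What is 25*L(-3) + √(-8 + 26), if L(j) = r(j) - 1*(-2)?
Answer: -625 + 3*√2 ≈ -620.76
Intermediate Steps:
r(Z) = Z³*(4 + Z)
L(j) = 2 + j³*(4 + j) (L(j) = j³*(4 + j) - 1*(-2) = j³*(4 + j) + 2 = 2 + j³*(4 + j))
25*L(-3) + √(-8 + 26) = 25*(2 + (-3)³*(4 - 3)) + √(-8 + 26) = 25*(2 - 27*1) + √18 = 25*(2 - 27) + 3*√2 = 25*(-25) + 3*√2 = -625 + 3*√2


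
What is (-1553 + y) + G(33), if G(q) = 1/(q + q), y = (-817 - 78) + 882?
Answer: -103355/66 ≈ -1566.0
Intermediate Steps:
y = -13 (y = -895 + 882 = -13)
G(q) = 1/(2*q)
(-1553 + y) + G(33) = (-1553 - 13) + (1/2)/33 = -1566 + (1/2)*(1/33) = -1566 + 1/66 = -103355/66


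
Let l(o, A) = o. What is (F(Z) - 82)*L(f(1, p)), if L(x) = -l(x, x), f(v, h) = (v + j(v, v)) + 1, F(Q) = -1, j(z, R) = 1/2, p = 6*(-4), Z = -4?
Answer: 415/2 ≈ 207.50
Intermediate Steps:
p = -24
j(z, R) = ½
f(v, h) = 3/2 + v (f(v, h) = (v + ½) + 1 = (½ + v) + 1 = 3/2 + v)
L(x) = -x
(F(Z) - 82)*L(f(1, p)) = (-1 - 82)*(-(3/2 + 1)) = -(-83)*5/2 = -83*(-5/2) = 415/2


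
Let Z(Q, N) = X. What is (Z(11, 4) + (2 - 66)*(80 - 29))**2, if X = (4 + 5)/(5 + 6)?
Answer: 1288451025/121 ≈ 1.0648e+7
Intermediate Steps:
X = 9/11 ≈ 0.81818
Z(Q, N) = 9/11
(Z(11, 4) + (2 - 66)*(80 - 29))**2 = (9/11 + (2 - 66)*(80 - 29))**2 = (9/11 - 64*51)**2 = (9/11 - 3264)**2 = (-35895/11)**2 = 1288451025/121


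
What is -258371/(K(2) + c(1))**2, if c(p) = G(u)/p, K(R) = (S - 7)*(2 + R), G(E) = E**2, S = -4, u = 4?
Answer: -258371/784 ≈ -329.55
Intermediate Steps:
K(R) = -22 - 11*R (K(R) = (-4 - 7)*(2 + R) = -11*(2 + R) = -22 - 11*R)
c(p) = 16/p (c(p) = 4**2/p = 16/p)
-258371/(K(2) + c(1))**2 = -258371/((-22 - 11*2) + 16/1)**2 = -258371/((-22 - 22) + 16*1)**2 = -258371/(-44 + 16)**2 = -258371/((-28)**2) = -258371/784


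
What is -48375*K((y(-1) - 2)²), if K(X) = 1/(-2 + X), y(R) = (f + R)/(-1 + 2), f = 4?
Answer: 48375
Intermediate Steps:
y(R) = 4 + R (y(R) = (4 + R)/(-1 + 2) = (4 + R)/1 = (4 + R)*1 = 4 + R)
-48375*K((y(-1) - 2)²) = -48375/(-2 + ((4 - 1) - 2)²) = -48375/(-2 + (3 - 2)²) = -48375/(-2 + 1²) = -48375/(-2 + 1) = -48375/(-1) = -48375*(-1) = 48375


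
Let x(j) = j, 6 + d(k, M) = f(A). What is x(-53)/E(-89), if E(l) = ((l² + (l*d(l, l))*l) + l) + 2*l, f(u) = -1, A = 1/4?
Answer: 53/47793 ≈ 0.0011089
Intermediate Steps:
A = ¼ ≈ 0.25000
d(k, M) = -7 (d(k, M) = -6 - 1 = -7)
E(l) = -6*l² + 3*l (E(l) = ((l² + (l*(-7))*l) + l) + 2*l = ((l² + (-7*l)*l) + l) + 2*l = ((l² - 7*l²) + l) + 2*l = (-6*l² + l) + 2*l = (l - 6*l²) + 2*l = -6*l² + 3*l)
x(-53)/E(-89) = -53*(-1/(267*(1 - 2*(-89)))) = -53*(-1/(267*(1 + 178))) = -53/(3*(-89)*179) = -53/(-47793) = -53*(-1/47793) = 53/47793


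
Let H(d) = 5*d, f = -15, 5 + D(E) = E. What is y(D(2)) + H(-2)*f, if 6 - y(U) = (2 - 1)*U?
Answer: 159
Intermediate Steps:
D(E) = -5 + E
y(U) = 6 - U (y(U) = 6 - (2 - 1)*U = 6 - U)
y(D(2)) + H(-2)*f = (6 - (-5 + 2)) + (5*(-2))*(-15) = (6 - 1*(-3)) - 10*(-15) = (6 + 3) + 150 = 9 + 150 = 159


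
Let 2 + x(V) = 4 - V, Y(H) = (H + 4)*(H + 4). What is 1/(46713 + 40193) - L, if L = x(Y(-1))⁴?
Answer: -208661305/86906 ≈ -2401.0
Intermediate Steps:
Y(H) = (4 + H)² (Y(H) = (4 + H)*(4 + H) = (4 + H)²)
x(V) = 2 - V (x(V) = -2 + (4 - V) = 2 - V)
L = 2401 (L = (2 - (4 - 1)²)⁴ = (2 - 1*3²)⁴ = (2 - 1*9)⁴ = (2 - 9)⁴ = (-7)⁴ = 2401)
1/(46713 + 40193) - L = 1/(46713 + 40193) - 1*2401 = 1/86906 - 2401 = -208661305/86906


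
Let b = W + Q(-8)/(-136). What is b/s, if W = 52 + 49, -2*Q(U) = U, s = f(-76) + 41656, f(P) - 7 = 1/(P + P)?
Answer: 260908/107657175 ≈ 0.0024235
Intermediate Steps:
f(P) = 7 + 1/(2*P) (f(P) = 7 + 1/(P + P) = 7 + 1/(2*P))
s = 6332775/152 (s = (7 + (½)/(-76)) + 41656 = (7 + (½)*(-1/76)) + 41656 = (7 - 1/152) + 41656 = 1063/152 + 41656 = 6332775/152 ≈ 41663.)
Q(U) = -U/2
W = 101
b = 3433/34 (b = 101 + (-½*(-8))/(-136) = 101 - 1/136*4 = 101 - 1/34 = 3433/34 ≈ 100.97)
b/s = 3433/(34*(6332775/152)) = (3433/34)*(152/6332775) = 260908/107657175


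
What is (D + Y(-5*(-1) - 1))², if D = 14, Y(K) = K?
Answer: 324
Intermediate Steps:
(D + Y(-5*(-1) - 1))² = (14 + (-5*(-1) - 1))² = (14 + (5 - 1))² = (14 + 4)² = 18² = 324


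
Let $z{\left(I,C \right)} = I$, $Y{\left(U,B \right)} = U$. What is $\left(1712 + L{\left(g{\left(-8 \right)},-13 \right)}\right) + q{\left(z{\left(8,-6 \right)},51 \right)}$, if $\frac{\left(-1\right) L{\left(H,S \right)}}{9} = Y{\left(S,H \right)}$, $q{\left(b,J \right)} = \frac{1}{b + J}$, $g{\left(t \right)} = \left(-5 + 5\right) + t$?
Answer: $\frac{107912}{59} \approx 1829.0$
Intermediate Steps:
$g{\left(t \right)} = t$ ($g{\left(t \right)} = 0 + t = t$)
$q{\left(b,J \right)} = \frac{1}{J + b}$
$L{\left(H,S \right)} = - 9 S$
$\left(1712 + L{\left(g{\left(-8 \right)},-13 \right)}\right) + q{\left(z{\left(8,-6 \right)},51 \right)} = \left(1712 - -117\right) + \frac{1}{51 + 8} = \left(1712 + 117\right) + \frac{1}{59} = 1829 + \frac{1}{59} = \frac{107912}{59}$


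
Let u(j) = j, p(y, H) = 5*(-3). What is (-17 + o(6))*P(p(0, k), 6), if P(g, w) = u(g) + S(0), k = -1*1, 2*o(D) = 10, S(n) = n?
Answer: 180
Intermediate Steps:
o(D) = 5 (o(D) = (½)*10 = 5)
k = -1
p(y, H) = -15
P(g, w) = g (P(g, w) = g + 0 = g)
(-17 + o(6))*P(p(0, k), 6) = (-17 + 5)*(-15) = -12*(-15) = 180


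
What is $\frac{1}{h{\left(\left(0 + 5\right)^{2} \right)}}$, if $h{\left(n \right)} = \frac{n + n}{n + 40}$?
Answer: $\frac{13}{10} \approx 1.3$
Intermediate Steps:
$h{\left(n \right)} = \frac{2 n}{40 + n}$
$\frac{1}{h{\left(\left(0 + 5\right)^{2} \right)}} = \frac{1}{2 \left(0 + 5\right)^{2} \frac{1}{40 + \left(0 + 5\right)^{2}}} = \frac{1}{2 \cdot 5^{2} \frac{1}{40 + 5^{2}}} = \frac{1}{2 \cdot 25 \frac{1}{40 + 25}} = \frac{1}{2 \cdot 25 \cdot \frac{1}{65}} = \frac{1}{\frac{10}{13}} = \frac{13}{10}$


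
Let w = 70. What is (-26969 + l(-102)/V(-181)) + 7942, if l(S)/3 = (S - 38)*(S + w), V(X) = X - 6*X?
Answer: -3441199/181 ≈ -19012.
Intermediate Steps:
V(X) = -5*X
l(S) = 3*(-38 + S)*(70 + S) (l(S) = 3*((S - 38)*(S + 70)) = 3*((-38 + S)*(70 + S)) = 3*(-38 + S)*(70 + S))
(-26969 + l(-102)/V(-181)) + 7942 = (-26969 + (-7980 + 3*(-102)² + 96*(-102))/((-5*(-181)))) + 7942 = (-26969 + (-7980 + 3*10404 - 9792)/905) + 7942 = (-26969 + (-7980 + 31212 - 9792)*(1/905)) + 7942 = (-26969 + 13440*(1/905)) + 7942 = (-26969 + 2688/181) + 7942 = -4878701/181 + 7942 = -3441199/181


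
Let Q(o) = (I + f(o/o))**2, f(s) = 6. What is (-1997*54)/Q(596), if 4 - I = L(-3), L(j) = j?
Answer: -107838/169 ≈ -638.09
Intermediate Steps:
I = 7 (I = 4 - 1*(-3) = 4 + 3 = 7)
Q(o) = 169 (Q(o) = (7 + 6)**2 = 13**2 = 169)
(-1997*54)/Q(596) = -1997*54/169 = -107838*1/169 = -107838/169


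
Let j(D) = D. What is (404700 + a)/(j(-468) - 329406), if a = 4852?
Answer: -204776/164937 ≈ -1.2415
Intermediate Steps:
(404700 + a)/(j(-468) - 329406) = (404700 + 4852)/(-468 - 329406) = 409552/(-329874) = 409552*(-1/329874) = -204776/164937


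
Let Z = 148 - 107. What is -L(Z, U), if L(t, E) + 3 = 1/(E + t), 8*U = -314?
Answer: 17/7 ≈ 2.4286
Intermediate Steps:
U = -157/4 (U = (⅛)*(-314) = -157/4 ≈ -39.250)
Z = 41
L(t, E) = -3 + 1/(E + t)
-L(Z, U) = -(1 - 3*(-157/4) - 3*41)/(-157/4 + 41) = -(1 + 471/4 - 123)/7/4 = -4*(-17)/(7*4) = -1*(-17/7) = 17/7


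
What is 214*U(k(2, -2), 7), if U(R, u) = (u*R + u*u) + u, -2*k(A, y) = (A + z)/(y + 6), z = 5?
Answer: 42693/4 ≈ 10673.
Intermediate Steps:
k(A, y) = -(5 + A)/(2*(6 + y)) (k(A, y) = -(A + 5)/(2*(y + 6)) = -(5 + A)/(2*(6 + y)))
U(R, u) = u + u² + R*u (U(R, u) = (R*u + u²) + u = (u² + R*u) + u = u + u² + R*u)
214*U(k(2, -2), 7) = 214*(7*(1 + (-5 - 1*2)/(2*(6 - 2)) + 7)) = 214*(7*(1 + (½)*(-5 - 2)/4 + 7)) = 214*(7*(1 + (½)*(¼)*(-7) + 7)) = 214*(7*(1 - 7/8 + 7)) = 214*(7*(57/8)) = 214*(399/8) = 42693/4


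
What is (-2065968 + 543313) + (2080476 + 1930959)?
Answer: 2488780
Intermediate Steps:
(-2065968 + 543313) + (2080476 + 1930959) = -1522655 + 4011435 = 2488780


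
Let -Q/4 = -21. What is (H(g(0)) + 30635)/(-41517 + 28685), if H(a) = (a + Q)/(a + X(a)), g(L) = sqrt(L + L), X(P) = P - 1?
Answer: -30551/12832 ≈ -2.3808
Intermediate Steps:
Q = 84 (Q = -4*(-21) = 84)
X(P) = -1 + P
g(L) = sqrt(2)*sqrt(L) (g(L) = sqrt(2*L) = sqrt(2)*sqrt(L))
H(a) = (84 + a)/(-1 + 2*a) (H(a) = (a + 84)/(a + (-1 + a)) = (84 + a)/(-1 + 2*a))
(H(g(0)) + 30635)/(-41517 + 28685) = ((84 + sqrt(2)*sqrt(0))/(-1 + 2*(sqrt(2)*sqrt(0))) + 30635)/(-41517 + 28685) = ((84 + sqrt(2)*0)/(-1 + 2*(sqrt(2)*0)) + 30635)/(-12832) = ((84 + 0)/(-1 + 2*0) + 30635)*(-1/12832) = (84/(-1 + 0) + 30635)*(-1/12832) = (84/(-1) + 30635)*(-1/12832) = (-1*84 + 30635)*(-1/12832) = (-84 + 30635)*(-1/12832) = 30551*(-1/12832) = -30551/12832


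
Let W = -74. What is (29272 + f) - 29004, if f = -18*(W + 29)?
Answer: 1078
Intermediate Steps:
f = 810 (f = -18*(-74 + 29) = -18*(-45) = 810)
(29272 + f) - 29004 = (29272 + 810) - 29004 = 30082 - 29004 = 1078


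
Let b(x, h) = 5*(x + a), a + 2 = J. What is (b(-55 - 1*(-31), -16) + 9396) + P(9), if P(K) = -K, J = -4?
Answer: 9237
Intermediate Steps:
a = -6 (a = -2 - 4 = -6)
b(x, h) = -30 + 5*x (b(x, h) = 5*(x - 6) = 5*(-6 + x) = -30 + 5*x)
(b(-55 - 1*(-31), -16) + 9396) + P(9) = ((-30 + 5*(-55 - 1*(-31))) + 9396) - 1*9 = ((-30 + 5*(-55 + 31)) + 9396) - 9 = ((-30 + 5*(-24)) + 9396) - 9 = ((-30 - 120) + 9396) - 9 = (-150 + 9396) - 9 = 9246 - 9 = 9237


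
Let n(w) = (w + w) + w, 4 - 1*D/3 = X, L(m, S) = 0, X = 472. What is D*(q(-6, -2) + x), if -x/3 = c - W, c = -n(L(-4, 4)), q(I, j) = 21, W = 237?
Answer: -1027728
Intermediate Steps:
D = -1404 (D = 12 - 3*472 = 12 - 1416 = -1404)
n(w) = 3*w (n(w) = 2*w + w = 3*w)
c = 0 (c = -3*0 = -1*0 = 0)
x = 711 (x = -3*(0 - 1*237) = -3*(0 - 237) = -3*(-237) = 711)
D*(q(-6, -2) + x) = -1404*(21 + 711) = -1404*732 = -1027728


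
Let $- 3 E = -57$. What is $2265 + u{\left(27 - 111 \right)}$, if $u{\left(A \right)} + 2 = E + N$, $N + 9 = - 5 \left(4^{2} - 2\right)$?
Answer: $2203$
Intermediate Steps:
$E = 19$ ($E = \left(- \frac{1}{3}\right) \left(-57\right) = 19$)
$N = -79$ ($N = -9 - 5 \left(4^{2} - 2\right) = -9 - 5 \left(16 - 2\right) = -9 - 70 = -79$)
$u{\left(A \right)} = -62$ ($u{\left(A \right)} = -2 + \left(19 - 79\right) = -2 - 60 = -62$)
$2265 + u{\left(27 - 111 \right)} = 2265 - 62 = 2203$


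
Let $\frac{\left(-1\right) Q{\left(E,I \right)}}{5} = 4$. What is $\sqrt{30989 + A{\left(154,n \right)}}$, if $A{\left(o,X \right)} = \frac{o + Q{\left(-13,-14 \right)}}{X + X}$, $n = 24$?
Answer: $\frac{\sqrt{4462818}}{12} \approx 176.04$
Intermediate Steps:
$Q{\left(E,I \right)} = -20$ ($Q{\left(E,I \right)} = \left(-5\right) 4 = -20$)
$A{\left(o,X \right)} = \frac{-20 + o}{2 X}$ ($A{\left(o,X \right)} = \frac{o - 20}{X + X} = \frac{-20 + o}{2 X}$)
$\sqrt{30989 + A{\left(154,n \right)}} = \sqrt{30989 + \frac{-20 + 154}{2 \cdot 24}} = \sqrt{30989 + \frac{1}{2} \cdot \frac{1}{24} \cdot 134} = \sqrt{30989 + \frac{67}{24}} = \sqrt{\frac{743803}{24}} = \frac{\sqrt{4462818}}{12}$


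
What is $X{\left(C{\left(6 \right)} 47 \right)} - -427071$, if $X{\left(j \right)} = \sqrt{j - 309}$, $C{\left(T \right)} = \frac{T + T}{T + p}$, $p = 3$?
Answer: $427071 + \frac{i \sqrt{2217}}{3} \approx 4.2707 \cdot 10^{5} + 15.695 i$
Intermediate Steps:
$C{\left(T \right)} = \frac{2 T}{3 + T}$ ($C{\left(T \right)} = \frac{T + T}{T + 3} = \frac{2 T}{3 + T}$)
$X{\left(j \right)} = \sqrt{-309 + j}$
$X{\left(C{\left(6 \right)} 47 \right)} - -427071 = \sqrt{-309 + 2 \cdot 6 \frac{1}{3 + 6} \cdot 47} - -427071 = \sqrt{-309 + 2 \cdot 6 \cdot \frac{1}{9} \cdot 47} + 427071 = \sqrt{-309 + \frac{4}{3} \cdot 47} + 427071 = \sqrt{-309 + \frac{188}{3}} + 427071 = \sqrt{- \frac{739}{3}} + 427071 = \frac{i \sqrt{2217}}{3} + 427071 = 427071 + \frac{i \sqrt{2217}}{3}$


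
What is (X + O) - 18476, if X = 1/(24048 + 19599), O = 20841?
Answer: 103225156/43647 ≈ 2365.0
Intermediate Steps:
X = 1/43647 ≈ 2.2911e-5
(X + O) - 18476 = (1/43647 + 20841) - 18476 = 909647128/43647 - 18476 = 103225156/43647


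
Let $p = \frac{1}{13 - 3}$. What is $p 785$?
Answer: $\frac{157}{2} \approx 78.5$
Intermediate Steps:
$p = \frac{1}{10} \approx 0.1$
$p 785 = \frac{1}{10} \cdot 785 = \frac{157}{2}$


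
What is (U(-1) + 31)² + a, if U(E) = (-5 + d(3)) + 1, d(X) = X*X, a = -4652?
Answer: -3356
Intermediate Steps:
d(X) = X²
U(E) = 5 (U(E) = (-5 + 3²) + 1 = (-5 + 9) + 1 = 4 + 1 = 5)
(U(-1) + 31)² + a = (5 + 31)² - 4652 = 36² - 4652 = 1296 - 4652 = -3356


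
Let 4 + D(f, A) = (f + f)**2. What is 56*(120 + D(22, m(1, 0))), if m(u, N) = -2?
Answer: 114912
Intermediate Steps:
D(f, A) = -4 + 4*f**2 (D(f, A) = -4 + (f + f)**2 = -4 + (2*f)**2 = -4 + 4*f**2)
56*(120 + D(22, m(1, 0))) = 56*(120 + (-4 + 4*22**2)) = 56*(120 + (-4 + 4*484)) = 56*(120 + (-4 + 1936)) = 56*(120 + 1932) = 56*2052 = 114912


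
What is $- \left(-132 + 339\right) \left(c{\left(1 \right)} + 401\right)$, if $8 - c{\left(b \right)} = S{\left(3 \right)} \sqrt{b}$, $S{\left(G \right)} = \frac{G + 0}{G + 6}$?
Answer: $-84594$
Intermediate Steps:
$S{\left(G \right)} = \frac{G}{6 + G}$
$c{\left(b \right)} = 8 - \frac{\sqrt{b}}{3}$ ($c{\left(b \right)} = 8 - \frac{3}{6 + 3} \sqrt{b} = 8 - \frac{3}{9} \sqrt{b} = 8 - 3 \cdot \frac{1}{9} \sqrt{b} = 8 - \frac{\sqrt{b}}{3}$)
$- \left(-132 + 339\right) \left(c{\left(1 \right)} + 401\right) = - \left(-132 + 339\right) \left(\left(8 - \frac{\sqrt{1}}{3}\right) + 401\right) = - 207 \left(\left(8 - \frac{1}{3}\right) + 401\right) = - 207 \left(\frac{23}{3} + 401\right) = - \frac{207 \cdot 1226}{3} = \left(-1\right) 84594 = -84594$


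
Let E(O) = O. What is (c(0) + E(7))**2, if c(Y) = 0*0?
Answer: 49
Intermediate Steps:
c(Y) = 0
(c(0) + E(7))**2 = (0 + 7)**2 = 7**2 = 49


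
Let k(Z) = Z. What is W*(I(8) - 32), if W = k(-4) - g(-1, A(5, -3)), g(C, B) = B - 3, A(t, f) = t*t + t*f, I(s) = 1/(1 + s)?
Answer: 3157/9 ≈ 350.78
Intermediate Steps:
A(t, f) = t² + f*t
g(C, B) = -3 + B
W = -11 (W = -4 - (-3 + 5*(-3 + 5)) = -4 - (-3 + 5*2) = -4 - (-3 + 10) = -4 - 1*7 = -4 - 7 = -11)
W*(I(8) - 32) = -11*(1/(1 + 8) - 32) = -11*(1/9 - 32) = -11*(⅑ - 32) = -11*(-287/9) = 3157/9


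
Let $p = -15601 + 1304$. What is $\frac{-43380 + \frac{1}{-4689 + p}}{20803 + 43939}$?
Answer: $- \frac{823612681}{1229191612} \approx -0.67004$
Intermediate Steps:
$p = -14297$
$\frac{-43380 + \frac{1}{-4689 + p}}{20803 + 43939} = \frac{-43380 + \frac{1}{-4689 - 14297}}{20803 + 43939} = \frac{-43380 + \frac{1}{-18986}}{64742} = \left(-43380 - \frac{1}{18986}\right) \frac{1}{64742} = \left(- \frac{823612681}{18986}\right) \frac{1}{64742} = - \frac{823612681}{1229191612}$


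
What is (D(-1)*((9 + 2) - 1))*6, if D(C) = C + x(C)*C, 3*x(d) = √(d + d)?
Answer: -60 - 20*I*√2 ≈ -60.0 - 28.284*I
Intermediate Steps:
x(d) = √2*√d/3 (x(d) = √(d + d)/3 = √(2*d)/3 = (√2*√d)/3 = √2*√d/3)
D(C) = C + √2*C^(3/2)/3 (D(C) = C + (√2*√C/3)*C = C + √2*C^(3/2)/3)
(D(-1)*((9 + 2) - 1))*6 = ((-1 + √2*(-1)^(3/2)/3)*((9 + 2) - 1))*6 = ((-1 + √2*(-I)/3)*(11 - 1))*6 = ((-1 - I*√2/3)*10)*6 = (-10 - 10*I*√2/3)*6 = -60 - 20*I*√2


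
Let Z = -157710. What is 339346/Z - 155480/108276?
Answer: -364665347/101644095 ≈ -3.5877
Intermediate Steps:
339346/Z - 155480/108276 = 339346/(-157710) - 155480/108276 = 339346*(-1/157710) - 155480*1/108276 = -24239/11265 - 38870/27069 = -364665347/101644095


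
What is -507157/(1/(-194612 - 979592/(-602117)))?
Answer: 59427751483683884/602117 ≈ 9.8698e+10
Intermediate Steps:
-507157/(1/(-194612 - 979592/(-602117))) = -507157/(1/(-194612 - 979592*(-1/602117))) = -507157/(1/(-194612 + 979592/602117)) = -507157/(1/(-117178214012/602117)) = -507157/(-602117/117178214012) = -507157*(-117178214012/602117) = 59427751483683884/602117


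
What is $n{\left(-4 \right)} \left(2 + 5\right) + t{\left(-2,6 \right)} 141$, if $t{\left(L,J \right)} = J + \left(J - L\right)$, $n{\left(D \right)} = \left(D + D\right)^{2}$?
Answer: $2422$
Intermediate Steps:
$n{\left(D \right)} = 4 D^{2}$ ($n{\left(D \right)} = \left(2 D\right)^{2} = 4 D^{2}$)
$t{\left(L,J \right)} = - L + 2 J$
$n{\left(-4 \right)} \left(2 + 5\right) + t{\left(-2,6 \right)} 141 = 4 \left(-4\right)^{2} \left(2 + 5\right) + \left(\left(-1\right) \left(-2\right) + 2 \cdot 6\right) 141 = 4 \cdot 16 \cdot 7 + \left(2 + 12\right) 141 = 64 \cdot 7 + 14 \cdot 141 = 448 + 1974 = 2422$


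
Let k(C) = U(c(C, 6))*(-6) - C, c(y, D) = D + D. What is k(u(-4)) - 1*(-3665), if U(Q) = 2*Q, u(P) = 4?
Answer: 3517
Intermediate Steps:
c(y, D) = 2*D
k(C) = -144 - C (k(C) = (2*(2*6))*(-6) - C = (2*12)*(-6) - C = 24*(-6) - C = -144 - C)
k(u(-4)) - 1*(-3665) = (-144 - 1*4) - 1*(-3665) = (-144 - 4) + 3665 = -148 + 3665 = 3517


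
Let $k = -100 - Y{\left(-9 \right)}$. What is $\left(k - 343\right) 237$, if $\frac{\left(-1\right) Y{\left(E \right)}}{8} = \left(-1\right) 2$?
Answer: $-108783$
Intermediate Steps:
$Y{\left(E \right)} = 16$ ($Y{\left(E \right)} = - 8 \left(\left(-1\right) 2\right) = \left(-8\right) \left(-2\right) = 16$)
$k = -116$ ($k = -100 - 16 = -116$)
$\left(k - 343\right) 237 = \left(-116 - 343\right) 237 = \left(-459\right) 237 = -108783$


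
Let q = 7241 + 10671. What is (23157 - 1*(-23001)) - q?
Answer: 28246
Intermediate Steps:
q = 17912
(23157 - 1*(-23001)) - q = (23157 - 1*(-23001)) - 1*17912 = (23157 + 23001) - 17912 = 46158 - 17912 = 28246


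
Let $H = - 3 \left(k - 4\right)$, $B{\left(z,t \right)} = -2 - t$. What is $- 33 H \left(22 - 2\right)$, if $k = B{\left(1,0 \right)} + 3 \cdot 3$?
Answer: $5940$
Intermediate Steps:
$k = 7$ ($k = \left(-2 - 0\right) + 3 \cdot 3 = \left(-2 + 0\right) + 9 = -2 + 9 = 7$)
$H = -9$ ($H = - 3 \left(7 - 4\right) = \left(-3\right) 3 = -9$)
$- 33 H \left(22 - 2\right) = \left(-33\right) \left(-9\right) \left(22 - 2\right) = 297 \cdot 20 = 5940$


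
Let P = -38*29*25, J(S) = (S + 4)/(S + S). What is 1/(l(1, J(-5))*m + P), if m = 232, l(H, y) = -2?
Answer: -1/28014 ≈ -3.5696e-5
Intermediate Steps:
J(S) = (4 + S)/(2*S) (J(S) = (4 + S)/((2*S)) = (4 + S)*(1/(2*S)) = (4 + S)/(2*S))
P = -27550 (P = -1102*25 = -27550)
1/(l(1, J(-5))*m + P) = 1/(-2*232 - 27550) = 1/(-464 - 27550) = 1/(-28014) = -1/28014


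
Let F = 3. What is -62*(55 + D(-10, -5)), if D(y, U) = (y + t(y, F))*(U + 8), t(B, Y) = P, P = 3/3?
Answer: -1736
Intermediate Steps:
P = 1 (P = 3*(⅓) = 1)
t(B, Y) = 1
D(y, U) = (1 + y)*(8 + U) (D(y, U) = (y + 1)*(U + 8) = (1 + y)*(8 + U))
-62*(55 + D(-10, -5)) = -62*(55 + (8 - 5 + 8*(-10) - 5*(-10))) = -62*(55 + (8 - 5 - 80 + 50)) = -62*(55 - 27) = -62*28 = -1736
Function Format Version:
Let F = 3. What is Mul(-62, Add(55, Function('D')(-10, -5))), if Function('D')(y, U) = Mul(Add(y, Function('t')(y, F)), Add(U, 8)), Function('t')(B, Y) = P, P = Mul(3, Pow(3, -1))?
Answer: -1736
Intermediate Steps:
P = 1 (P = Mul(3, Rational(1, 3)) = 1)
Function('t')(B, Y) = 1
Function('D')(y, U) = Mul(Add(1, y), Add(8, U)) (Function('D')(y, U) = Mul(Add(y, 1), Add(U, 8)) = Mul(Add(1, y), Add(8, U)))
Mul(-62, Add(55, Function('D')(-10, -5))) = Mul(-62, Add(55, Add(8, -5, Mul(8, -10), Mul(-5, -10)))) = Mul(-62, Add(55, Add(8, -5, -80, 50))) = Mul(-62, Add(55, -27)) = Mul(-62, 28) = -1736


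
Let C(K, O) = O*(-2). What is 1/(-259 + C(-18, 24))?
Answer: -1/307 ≈ -0.0032573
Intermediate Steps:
C(K, O) = -2*O
1/(-259 + C(-18, 24)) = 1/(-259 - 2*24) = 1/(-259 - 48) = 1/(-307) = -1/307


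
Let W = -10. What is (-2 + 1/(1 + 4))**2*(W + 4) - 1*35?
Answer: -1361/25 ≈ -54.440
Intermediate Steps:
(-2 + 1/(1 + 4))**2*(W + 4) - 1*35 = (-2 + 1/(1 + 4))**2*(-10 + 4) - 1*35 = (-2 + 1/5)**2*(-6) - 35 = (-9/5)**2*(-6) - 35 = (81/25)*(-6) - 35 = -486/25 - 35 = -1361/25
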